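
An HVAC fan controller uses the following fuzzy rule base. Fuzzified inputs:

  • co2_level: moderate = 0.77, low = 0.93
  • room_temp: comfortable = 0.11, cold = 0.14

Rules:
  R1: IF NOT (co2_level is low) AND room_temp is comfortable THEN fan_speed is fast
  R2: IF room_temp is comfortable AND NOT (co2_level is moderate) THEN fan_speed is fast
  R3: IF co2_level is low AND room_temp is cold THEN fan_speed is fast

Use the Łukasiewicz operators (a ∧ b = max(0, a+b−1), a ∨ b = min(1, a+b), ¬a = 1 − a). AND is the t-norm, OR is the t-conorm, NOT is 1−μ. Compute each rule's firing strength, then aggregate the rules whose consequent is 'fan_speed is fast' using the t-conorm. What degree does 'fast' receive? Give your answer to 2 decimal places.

R1: ¬low=1−0.93=0.07, comfortable=0.11; AND[max(0, a+b−1)] → w = 0.00
R2: comfortable=0.11, ¬moderate=1−0.77=0.23; AND[max(0, a+b−1)] → w = 0.00
R3: low=0.93, cold=0.14; AND[max(0, a+b−1)] → w = 0.07
Rules with consequent 'fast': {R1, R2, R3} → strengths 0.00, 0.00, 0.07
Aggregate via t-conorm [min(1, a+b)]: 0.07

0.07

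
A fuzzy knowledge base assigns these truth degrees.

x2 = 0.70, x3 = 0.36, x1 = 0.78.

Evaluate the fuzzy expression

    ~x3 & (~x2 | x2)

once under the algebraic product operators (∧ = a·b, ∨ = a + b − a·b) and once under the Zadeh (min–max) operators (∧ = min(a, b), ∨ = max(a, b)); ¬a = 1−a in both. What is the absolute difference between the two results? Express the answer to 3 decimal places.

Under algebraic product:
  ~x3 = 1 − 0.3600 = 0.6400
  ~x2 = 1 − 0.7000 = 0.3000
  ~x2 | x2 = a + b − a·b on (0.3000, 0.7000) = 0.7900
  ~x3 & (~x2 | x2) = a·b on (0.6400, 0.7900) = 0.5056
  → value = 0.5056
Under Zadeh (min–max):
  ~x3 = 1 − 0.36 = 0.64
  ~x2 = 1 − 0.70 = 0.30
  ~x2 | x2 = max(a, b) on (0.30, 0.70) = 0.70
  ~x3 & (~x2 | x2) = min(a, b) on (0.64, 0.70) = 0.64
  → value = 0.6400
|0.5056 − 0.6400| = 0.134

0.134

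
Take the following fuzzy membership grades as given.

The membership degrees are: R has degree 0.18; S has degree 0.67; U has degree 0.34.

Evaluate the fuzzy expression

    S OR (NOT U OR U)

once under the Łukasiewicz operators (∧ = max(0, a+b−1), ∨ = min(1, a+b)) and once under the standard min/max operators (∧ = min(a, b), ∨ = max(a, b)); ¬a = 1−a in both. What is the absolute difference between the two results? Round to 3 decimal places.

Under Łukasiewicz:
  NOT U = 1 − 0.34 = 0.66
  NOT U OR U = min(1, a+b) on (0.66, 0.34) = 1.00
  S OR (NOT U OR U) = min(1, a+b) on (0.67, 1.00) = 1.00
  → value = 1.0000
Under standard min/max:
  NOT U = 1 − 0.34 = 0.66
  NOT U OR U = max(a, b) on (0.66, 0.34) = 0.66
  S OR (NOT U OR U) = max(a, b) on (0.67, 0.66) = 0.67
  → value = 0.6700
|1.0000 − 0.6700| = 0.330

0.330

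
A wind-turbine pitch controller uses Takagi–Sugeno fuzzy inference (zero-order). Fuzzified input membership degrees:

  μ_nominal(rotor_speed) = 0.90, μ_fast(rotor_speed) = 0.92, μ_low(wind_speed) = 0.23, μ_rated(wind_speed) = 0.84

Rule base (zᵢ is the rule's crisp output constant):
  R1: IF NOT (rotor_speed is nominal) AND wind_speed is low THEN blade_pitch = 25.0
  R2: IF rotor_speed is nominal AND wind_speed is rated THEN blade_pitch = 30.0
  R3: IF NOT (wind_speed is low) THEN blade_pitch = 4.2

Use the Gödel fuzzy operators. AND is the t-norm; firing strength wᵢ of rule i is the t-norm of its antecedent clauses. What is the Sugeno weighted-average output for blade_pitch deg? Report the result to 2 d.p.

R1 (z=25.0): ¬nominal=1−0.90=0.10, low=0.23; AND[min(a, b)] → w = 0.10
R2 (z=30.0): nominal=0.90, rated=0.84; AND[min(a, b)] → w = 0.84
R3 (z=4.2): ¬low=1−0.23=0.77 → w = 0.77
Weighted average = (0.10·25.0 + 0.84·30.0 + 0.77·4.2) / (0.10 + 0.84 + 0.77)
  = 30.9340 / 1.7100 = 18.09

18.09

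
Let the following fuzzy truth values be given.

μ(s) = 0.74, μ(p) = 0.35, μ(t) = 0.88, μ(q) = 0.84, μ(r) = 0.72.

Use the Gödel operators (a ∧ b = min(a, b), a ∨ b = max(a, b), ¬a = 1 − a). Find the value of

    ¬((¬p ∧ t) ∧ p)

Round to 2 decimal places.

0.65

¬p = 1 − 0.35 = 0.65
¬p ∧ t = min(a, b) on (0.65, 0.88) = 0.65
(¬p ∧ t) ∧ p = min(a, b) on (0.65, 0.35) = 0.35
¬((¬p ∧ t) ∧ p) = 1 − 0.35 = 0.65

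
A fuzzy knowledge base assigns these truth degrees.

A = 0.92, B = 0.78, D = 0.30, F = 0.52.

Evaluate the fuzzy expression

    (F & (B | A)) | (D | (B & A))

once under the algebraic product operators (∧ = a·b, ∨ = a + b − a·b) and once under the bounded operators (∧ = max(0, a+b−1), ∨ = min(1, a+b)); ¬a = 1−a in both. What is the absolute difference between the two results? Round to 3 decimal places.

0.097

Under algebraic product:
  B | A = a + b − a·b on (0.7800, 0.9200) = 0.9824
  F & (B | A) = a·b on (0.5200, 0.9824) = 0.5108
  B & A = a·b on (0.7800, 0.9200) = 0.7176
  D | (B & A) = a + b − a·b on (0.3000, 0.7176) = 0.8023
  (F & (B | A)) | (D | (B & A)) = a + b − a·b on (0.5108, 0.8023) = 0.9033
  → value = 0.9033
Under bounded:
  B | A = min(1, a+b) on (0.78, 0.92) = 1.00
  F & (B | A) = max(0, a+b−1) on (0.52, 1.00) = 0.52
  B & A = max(0, a+b−1) on (0.78, 0.92) = 0.70
  D | (B & A) = min(1, a+b) on (0.30, 0.70) = 1.00
  (F & (B | A)) | (D | (B & A)) = min(1, a+b) on (0.52, 1.00) = 1.00
  → value = 1.0000
|0.9033 − 1.0000| = 0.097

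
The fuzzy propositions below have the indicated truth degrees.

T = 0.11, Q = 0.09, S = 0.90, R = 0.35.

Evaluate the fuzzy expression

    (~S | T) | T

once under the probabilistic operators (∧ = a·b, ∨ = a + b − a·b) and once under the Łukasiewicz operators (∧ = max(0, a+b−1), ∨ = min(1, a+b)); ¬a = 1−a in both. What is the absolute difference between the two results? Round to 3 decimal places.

Under probabilistic:
  ~S = 1 − 0.9000 = 0.1000
  ~S | T = a + b − a·b on (0.1000, 0.1100) = 0.1990
  (~S | T) | T = a + b − a·b on (0.1990, 0.1100) = 0.2871
  → value = 0.2871
Under Łukasiewicz:
  ~S = 1 − 0.90 = 0.10
  ~S | T = min(1, a+b) on (0.10, 0.11) = 0.21
  (~S | T) | T = min(1, a+b) on (0.21, 0.11) = 0.32
  → value = 0.3200
|0.2871 − 0.3200| = 0.033

0.033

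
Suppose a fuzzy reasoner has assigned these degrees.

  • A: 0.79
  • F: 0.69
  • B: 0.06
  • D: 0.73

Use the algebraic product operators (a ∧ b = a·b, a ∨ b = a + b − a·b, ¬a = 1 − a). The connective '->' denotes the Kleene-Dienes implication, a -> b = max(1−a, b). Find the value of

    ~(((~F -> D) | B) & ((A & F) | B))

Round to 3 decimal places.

0.573

~F = 1 − 0.6900 = 0.3100
~F -> D  [Kleene-Dienes: max(1−a, b)] with a=0.3100, b=0.7300 → 0.7300
(~F -> D) | B = a + b − a·b on (0.7300, 0.0600) = 0.7462
A & F = a·b on (0.7900, 0.6900) = 0.5451
(A & F) | B = a + b − a·b on (0.5451, 0.0600) = 0.5724
((~F -> D) | B) & ((A & F) | B) = a·b on (0.7462, 0.5724) = 0.4271
~(((~F -> D) | B) & ((A & F) | B)) = 1 − 0.4271 = 0.5729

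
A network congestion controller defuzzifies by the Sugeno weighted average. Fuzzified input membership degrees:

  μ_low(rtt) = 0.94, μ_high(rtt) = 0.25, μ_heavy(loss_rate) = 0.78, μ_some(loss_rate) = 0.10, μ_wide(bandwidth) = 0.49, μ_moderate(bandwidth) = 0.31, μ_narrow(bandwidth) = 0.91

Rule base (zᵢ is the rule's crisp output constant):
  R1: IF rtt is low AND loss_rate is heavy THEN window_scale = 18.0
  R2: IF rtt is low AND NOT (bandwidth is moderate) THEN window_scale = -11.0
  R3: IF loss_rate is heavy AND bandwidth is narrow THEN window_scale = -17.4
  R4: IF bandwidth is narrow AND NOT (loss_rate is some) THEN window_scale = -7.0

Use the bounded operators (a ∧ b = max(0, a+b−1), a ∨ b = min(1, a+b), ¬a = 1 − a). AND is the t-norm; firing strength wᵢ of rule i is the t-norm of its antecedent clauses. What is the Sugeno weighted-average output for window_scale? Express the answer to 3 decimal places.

R1 (z=18.0): low=0.94, heavy=0.78; AND[max(0, a+b−1)] → w = 0.72
R2 (z=-11.0): low=0.94, ¬moderate=1−0.31=0.69; AND[max(0, a+b−1)] → w = 0.63
R3 (z=-17.4): heavy=0.78, narrow=0.91; AND[max(0, a+b−1)] → w = 0.69
R4 (z=-7.0): narrow=0.91, ¬some=1−0.10=0.90; AND[max(0, a+b−1)] → w = 0.81
Weighted average = (0.72·18.0 + 0.63·-11.0 + 0.69·-17.4 + 0.81·-7.0) / (0.72 + 0.63 + 0.69 + 0.81)
  = -11.6460 / 2.8500 = -4.086

-4.086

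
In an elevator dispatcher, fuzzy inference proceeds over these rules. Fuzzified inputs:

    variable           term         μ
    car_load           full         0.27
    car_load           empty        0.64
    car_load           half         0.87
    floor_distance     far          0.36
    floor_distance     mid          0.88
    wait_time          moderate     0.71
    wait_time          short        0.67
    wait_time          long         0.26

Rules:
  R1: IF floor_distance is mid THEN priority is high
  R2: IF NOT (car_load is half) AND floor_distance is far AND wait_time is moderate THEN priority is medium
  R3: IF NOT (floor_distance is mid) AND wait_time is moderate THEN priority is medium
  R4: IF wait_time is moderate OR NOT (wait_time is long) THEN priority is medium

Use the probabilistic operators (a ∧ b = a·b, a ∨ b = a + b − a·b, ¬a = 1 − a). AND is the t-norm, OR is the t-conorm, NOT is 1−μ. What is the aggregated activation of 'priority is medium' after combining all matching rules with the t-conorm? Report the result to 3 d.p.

0.933

R1: mid=0.88 → w = 0.8800
R2: ¬half=1−0.87=0.13, far=0.36, moderate=0.71; AND[a·b] → w = 0.0332
R3: ¬mid=1−0.88=0.12, moderate=0.71; AND[a·b] → w = 0.0852
R4: moderate=0.71, ¬long=1−0.26=0.74; OR[a + b − a·b] → w = 0.9246
Rules with consequent 'medium': {R2, R3, R4} → strengths 0.0332, 0.0852, 0.9246
Aggregate via t-conorm [a + b − a·b]: 0.9333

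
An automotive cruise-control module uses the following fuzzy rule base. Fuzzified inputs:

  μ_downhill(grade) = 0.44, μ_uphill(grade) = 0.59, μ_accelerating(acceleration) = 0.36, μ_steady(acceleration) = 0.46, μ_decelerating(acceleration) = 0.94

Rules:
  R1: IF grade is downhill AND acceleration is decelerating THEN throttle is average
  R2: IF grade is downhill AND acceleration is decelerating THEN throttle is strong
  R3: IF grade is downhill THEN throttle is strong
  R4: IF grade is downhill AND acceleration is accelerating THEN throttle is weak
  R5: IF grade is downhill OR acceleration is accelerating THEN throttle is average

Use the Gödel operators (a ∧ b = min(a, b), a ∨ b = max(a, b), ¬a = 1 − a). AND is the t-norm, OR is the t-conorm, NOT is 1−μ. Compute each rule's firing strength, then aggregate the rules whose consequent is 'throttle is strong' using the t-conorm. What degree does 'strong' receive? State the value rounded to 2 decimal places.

0.44

R1: downhill=0.44, decelerating=0.94; AND[min(a, b)] → w = 0.44
R2: downhill=0.44, decelerating=0.94; AND[min(a, b)] → w = 0.44
R3: downhill=0.44 → w = 0.44
R4: downhill=0.44, accelerating=0.36; AND[min(a, b)] → w = 0.36
R5: downhill=0.44, accelerating=0.36; OR[max(a, b)] → w = 0.44
Rules with consequent 'strong': {R2, R3} → strengths 0.44, 0.44
Aggregate via t-conorm [max(a, b)]: 0.44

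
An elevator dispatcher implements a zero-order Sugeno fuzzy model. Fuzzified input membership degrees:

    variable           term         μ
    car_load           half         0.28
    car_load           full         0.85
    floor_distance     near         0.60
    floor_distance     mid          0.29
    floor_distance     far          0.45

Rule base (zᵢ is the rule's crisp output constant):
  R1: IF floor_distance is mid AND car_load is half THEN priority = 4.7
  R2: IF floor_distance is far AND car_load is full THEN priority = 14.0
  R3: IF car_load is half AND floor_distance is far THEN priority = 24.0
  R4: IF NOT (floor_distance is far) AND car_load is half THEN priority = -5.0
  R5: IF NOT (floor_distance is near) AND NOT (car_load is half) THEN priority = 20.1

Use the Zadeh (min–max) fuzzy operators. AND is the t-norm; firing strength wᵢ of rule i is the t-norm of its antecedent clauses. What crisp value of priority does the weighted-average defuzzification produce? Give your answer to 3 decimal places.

R1 (z=4.7): mid=0.29, half=0.28; AND[min(a, b)] → w = 0.28
R2 (z=14.0): far=0.45, full=0.85; AND[min(a, b)] → w = 0.45
R3 (z=24.0): half=0.28, far=0.45; AND[min(a, b)] → w = 0.28
R4 (z=-5.0): ¬far=1−0.45=0.55, half=0.28; AND[min(a, b)] → w = 0.28
R5 (z=20.1): ¬near=1−0.60=0.40, ¬half=1−0.28=0.72; AND[min(a, b)] → w = 0.40
Weighted average = (0.28·4.7 + 0.45·14.0 + 0.28·24.0 + 0.28·-5.0 + 0.40·20.1) / (0.28 + 0.45 + 0.28 + 0.28 + 0.40)
  = 20.9760 / 1.6900 = 12.412

12.412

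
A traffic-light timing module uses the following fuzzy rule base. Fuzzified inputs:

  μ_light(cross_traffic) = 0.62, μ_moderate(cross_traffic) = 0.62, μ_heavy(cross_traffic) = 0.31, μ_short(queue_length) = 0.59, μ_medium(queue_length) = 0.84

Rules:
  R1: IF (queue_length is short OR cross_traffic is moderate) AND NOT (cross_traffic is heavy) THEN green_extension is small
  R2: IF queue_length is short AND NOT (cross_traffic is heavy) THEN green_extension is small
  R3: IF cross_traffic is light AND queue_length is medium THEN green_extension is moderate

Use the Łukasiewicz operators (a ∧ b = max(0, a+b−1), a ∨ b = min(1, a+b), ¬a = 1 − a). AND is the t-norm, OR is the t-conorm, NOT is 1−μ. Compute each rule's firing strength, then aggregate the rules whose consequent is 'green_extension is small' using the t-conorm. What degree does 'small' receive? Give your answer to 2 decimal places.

R1: (short=0.59 OR moderate=0.62) = 1.00; AND[max(0, a+b−1)] with ¬heavy=1−0.31=0.69 → w = 0.69
R2: short=0.59, ¬heavy=1−0.31=0.69; AND[max(0, a+b−1)] → w = 0.28
R3: light=0.62, medium=0.84; AND[max(0, a+b−1)] → w = 0.46
Rules with consequent 'small': {R1, R2} → strengths 0.69, 0.28
Aggregate via t-conorm [min(1, a+b)]: 0.97

0.97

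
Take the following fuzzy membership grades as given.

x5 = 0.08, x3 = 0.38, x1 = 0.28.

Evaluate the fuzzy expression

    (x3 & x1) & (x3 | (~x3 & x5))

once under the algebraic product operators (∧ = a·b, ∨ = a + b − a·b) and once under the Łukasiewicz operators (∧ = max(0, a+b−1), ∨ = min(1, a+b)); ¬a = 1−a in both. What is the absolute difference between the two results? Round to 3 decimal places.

0.044

Under algebraic product:
  x3 & x1 = a·b on (0.3800, 0.2800) = 0.1064
  ~x3 = 1 − 0.3800 = 0.6200
  ~x3 & x5 = a·b on (0.6200, 0.0800) = 0.0496
  x3 | (~x3 & x5) = a + b − a·b on (0.3800, 0.0496) = 0.4108
  (x3 & x1) & (x3 | (~x3 & x5)) = a·b on (0.1064, 0.4108) = 0.0437
  → value = 0.0437
Under Łukasiewicz:
  x3 & x1 = max(0, a+b−1) on (0.38, 0.28) = 0.00
  ~x3 = 1 − 0.38 = 0.62
  ~x3 & x5 = max(0, a+b−1) on (0.62, 0.08) = 0.00
  x3 | (~x3 & x5) = min(1, a+b) on (0.38, 0.00) = 0.38
  (x3 & x1) & (x3 | (~x3 & x5)) = max(0, a+b−1) on (0.00, 0.38) = 0.00
  → value = 0.0000
|0.0437 − 0.0000| = 0.044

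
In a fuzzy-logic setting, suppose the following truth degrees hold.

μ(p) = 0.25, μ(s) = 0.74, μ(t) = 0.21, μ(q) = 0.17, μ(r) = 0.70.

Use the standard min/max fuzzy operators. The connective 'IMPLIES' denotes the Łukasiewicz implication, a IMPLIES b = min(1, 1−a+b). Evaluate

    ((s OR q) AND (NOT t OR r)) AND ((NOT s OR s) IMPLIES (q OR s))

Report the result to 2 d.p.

s OR q = max(a, b) on (0.74, 0.17) = 0.74
NOT t = 1 − 0.21 = 0.79
NOT t OR r = max(a, b) on (0.79, 0.70) = 0.79
(s OR q) AND (NOT t OR r) = min(a, b) on (0.74, 0.79) = 0.74
NOT s = 1 − 0.74 = 0.26
NOT s OR s = max(a, b) on (0.26, 0.74) = 0.74
q OR s = max(a, b) on (0.17, 0.74) = 0.74
(NOT s OR s) IMPLIES (q OR s)  [Łukasiewicz: min(1, 1−a+b)] with a=0.74, b=0.74 → 1.00
((s OR q) AND (NOT t OR r)) AND ((NOT s OR s) IMPLIES (q OR s)) = min(a, b) on (0.74, 1.00) = 0.74

0.74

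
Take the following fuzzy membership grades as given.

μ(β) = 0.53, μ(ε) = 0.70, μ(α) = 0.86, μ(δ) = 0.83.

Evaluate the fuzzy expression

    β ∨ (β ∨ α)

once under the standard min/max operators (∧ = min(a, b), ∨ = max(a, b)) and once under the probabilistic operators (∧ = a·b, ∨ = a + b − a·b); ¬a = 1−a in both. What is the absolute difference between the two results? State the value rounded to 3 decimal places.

0.109

Under standard min/max:
  β ∨ α = max(a, b) on (0.53, 0.86) = 0.86
  β ∨ (β ∨ α) = max(a, b) on (0.53, 0.86) = 0.86
  → value = 0.8600
Under probabilistic:
  β ∨ α = a + b − a·b on (0.5300, 0.8600) = 0.9342
  β ∨ (β ∨ α) = a + b − a·b on (0.5300, 0.9342) = 0.9691
  → value = 0.9691
|0.8600 − 0.9691| = 0.109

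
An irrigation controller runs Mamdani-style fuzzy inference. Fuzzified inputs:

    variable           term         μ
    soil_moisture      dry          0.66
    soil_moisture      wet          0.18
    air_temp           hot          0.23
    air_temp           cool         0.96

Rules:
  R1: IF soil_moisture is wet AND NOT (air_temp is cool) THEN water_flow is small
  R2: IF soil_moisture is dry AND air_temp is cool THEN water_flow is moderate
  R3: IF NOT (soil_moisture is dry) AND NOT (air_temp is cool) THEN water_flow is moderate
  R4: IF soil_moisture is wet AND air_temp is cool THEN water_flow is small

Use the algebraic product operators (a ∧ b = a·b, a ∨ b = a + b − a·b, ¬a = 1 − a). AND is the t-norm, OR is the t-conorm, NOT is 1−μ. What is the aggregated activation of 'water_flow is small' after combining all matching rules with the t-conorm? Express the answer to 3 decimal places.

R1: wet=0.18, ¬cool=1−0.96=0.04; AND[a·b] → w = 0.0072
R2: dry=0.66, cool=0.96; AND[a·b] → w = 0.6336
R3: ¬dry=1−0.66=0.34, ¬cool=1−0.96=0.04; AND[a·b] → w = 0.0136
R4: wet=0.18, cool=0.96; AND[a·b] → w = 0.1728
Rules with consequent 'small': {R1, R4} → strengths 0.0072, 0.1728
Aggregate via t-conorm [a + b − a·b]: 0.1788

0.179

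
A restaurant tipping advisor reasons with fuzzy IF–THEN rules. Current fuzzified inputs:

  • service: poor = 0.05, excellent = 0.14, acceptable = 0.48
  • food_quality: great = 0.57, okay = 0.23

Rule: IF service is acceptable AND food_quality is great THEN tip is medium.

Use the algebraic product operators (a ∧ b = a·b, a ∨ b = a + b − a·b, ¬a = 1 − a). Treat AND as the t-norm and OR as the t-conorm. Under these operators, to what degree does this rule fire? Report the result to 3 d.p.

firing strength: acceptable=0.48, great=0.57; AND[a·b] → w = 0.2736

0.274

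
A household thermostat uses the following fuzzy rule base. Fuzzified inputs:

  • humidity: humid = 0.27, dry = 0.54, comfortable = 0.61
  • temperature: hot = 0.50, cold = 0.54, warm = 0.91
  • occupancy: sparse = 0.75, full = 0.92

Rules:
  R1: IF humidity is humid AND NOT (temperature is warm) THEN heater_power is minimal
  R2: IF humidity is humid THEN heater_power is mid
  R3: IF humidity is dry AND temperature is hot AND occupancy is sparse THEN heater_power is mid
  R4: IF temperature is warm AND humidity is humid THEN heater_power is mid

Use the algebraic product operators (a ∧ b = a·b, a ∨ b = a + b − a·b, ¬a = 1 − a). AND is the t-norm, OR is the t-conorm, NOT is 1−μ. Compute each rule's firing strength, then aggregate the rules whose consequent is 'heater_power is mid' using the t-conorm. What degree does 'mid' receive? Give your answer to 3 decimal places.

R1: humid=0.27, ¬warm=1−0.91=0.09; AND[a·b] → w = 0.0243
R2: humid=0.27 → w = 0.2700
R3: dry=0.54, hot=0.50, sparse=0.75; AND[a·b] → w = 0.2025
R4: warm=0.91, humid=0.27; AND[a·b] → w = 0.2457
Rules with consequent 'mid': {R2, R3, R4} → strengths 0.2700, 0.2025, 0.2457
Aggregate via t-conorm [a + b − a·b]: 0.5609

0.561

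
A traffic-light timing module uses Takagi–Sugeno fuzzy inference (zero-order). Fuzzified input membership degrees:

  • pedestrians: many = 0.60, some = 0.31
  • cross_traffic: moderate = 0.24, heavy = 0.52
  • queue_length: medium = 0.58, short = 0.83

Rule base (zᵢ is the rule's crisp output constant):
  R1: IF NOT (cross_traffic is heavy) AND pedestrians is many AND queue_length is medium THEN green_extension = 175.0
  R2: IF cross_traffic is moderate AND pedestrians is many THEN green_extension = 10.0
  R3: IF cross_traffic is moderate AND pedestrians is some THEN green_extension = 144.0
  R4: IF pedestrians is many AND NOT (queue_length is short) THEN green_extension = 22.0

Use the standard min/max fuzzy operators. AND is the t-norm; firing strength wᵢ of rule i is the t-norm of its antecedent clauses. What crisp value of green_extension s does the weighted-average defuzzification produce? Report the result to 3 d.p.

R1 (z=175.0): ¬heavy=1−0.52=0.48, many=0.60, medium=0.58; AND[min(a, b)] → w = 0.48
R2 (z=10.0): moderate=0.24, many=0.60; AND[min(a, b)] → w = 0.24
R3 (z=144.0): moderate=0.24, some=0.31; AND[min(a, b)] → w = 0.24
R4 (z=22.0): many=0.60, ¬short=1−0.83=0.17; AND[min(a, b)] → w = 0.17
Weighted average = (0.48·175.0 + 0.24·10.0 + 0.24·144.0 + 0.17·22.0) / (0.48 + 0.24 + 0.24 + 0.17)
  = 124.7000 / 1.1300 = 110.354

110.354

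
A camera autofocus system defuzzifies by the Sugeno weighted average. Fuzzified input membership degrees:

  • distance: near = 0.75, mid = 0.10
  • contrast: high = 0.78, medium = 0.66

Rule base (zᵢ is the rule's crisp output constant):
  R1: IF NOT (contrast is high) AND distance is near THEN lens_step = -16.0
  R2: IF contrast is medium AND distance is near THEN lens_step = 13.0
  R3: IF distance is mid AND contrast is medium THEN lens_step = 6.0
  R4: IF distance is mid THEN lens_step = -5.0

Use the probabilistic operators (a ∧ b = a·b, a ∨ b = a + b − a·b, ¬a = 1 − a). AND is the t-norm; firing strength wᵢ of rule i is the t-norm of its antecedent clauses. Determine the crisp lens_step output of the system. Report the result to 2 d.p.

R1 (z=-16.0): ¬high=1−0.78=0.22, near=0.75; AND[a·b] → w = 0.1650
R2 (z=13.0): medium=0.66, near=0.75; AND[a·b] → w = 0.4950
R3 (z=6.0): mid=0.10, medium=0.66; AND[a·b] → w = 0.0660
R4 (z=-5.0): mid=0.10 → w = 0.1000
Weighted average = (0.1650·-16.0 + 0.4950·13.0 + 0.0660·6.0 + 0.1000·-5.0) / (0.1650 + 0.4950 + 0.0660 + 0.1000)
  = 3.6910 / 0.8260 = 4.47

4.47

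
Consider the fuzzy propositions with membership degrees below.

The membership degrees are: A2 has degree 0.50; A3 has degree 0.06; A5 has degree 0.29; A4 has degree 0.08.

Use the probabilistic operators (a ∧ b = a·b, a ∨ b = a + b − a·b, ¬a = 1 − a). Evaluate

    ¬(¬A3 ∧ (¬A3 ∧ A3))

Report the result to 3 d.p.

0.947

¬A3 = 1 − 0.0600 = 0.9400
¬A3 = 1 − 0.0600 = 0.9400
¬A3 ∧ A3 = a·b on (0.9400, 0.0600) = 0.0564
¬A3 ∧ (¬A3 ∧ A3) = a·b on (0.9400, 0.0564) = 0.0530
¬(¬A3 ∧ (¬A3 ∧ A3)) = 1 − 0.0530 = 0.9470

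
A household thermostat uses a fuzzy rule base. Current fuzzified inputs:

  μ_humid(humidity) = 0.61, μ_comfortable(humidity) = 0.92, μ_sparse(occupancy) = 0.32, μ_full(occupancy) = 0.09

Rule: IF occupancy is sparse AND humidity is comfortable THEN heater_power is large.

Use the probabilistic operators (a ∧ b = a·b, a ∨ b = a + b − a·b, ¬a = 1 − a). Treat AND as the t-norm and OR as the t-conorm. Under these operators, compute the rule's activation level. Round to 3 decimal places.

0.294

firing strength: sparse=0.32, comfortable=0.92; AND[a·b] → w = 0.2944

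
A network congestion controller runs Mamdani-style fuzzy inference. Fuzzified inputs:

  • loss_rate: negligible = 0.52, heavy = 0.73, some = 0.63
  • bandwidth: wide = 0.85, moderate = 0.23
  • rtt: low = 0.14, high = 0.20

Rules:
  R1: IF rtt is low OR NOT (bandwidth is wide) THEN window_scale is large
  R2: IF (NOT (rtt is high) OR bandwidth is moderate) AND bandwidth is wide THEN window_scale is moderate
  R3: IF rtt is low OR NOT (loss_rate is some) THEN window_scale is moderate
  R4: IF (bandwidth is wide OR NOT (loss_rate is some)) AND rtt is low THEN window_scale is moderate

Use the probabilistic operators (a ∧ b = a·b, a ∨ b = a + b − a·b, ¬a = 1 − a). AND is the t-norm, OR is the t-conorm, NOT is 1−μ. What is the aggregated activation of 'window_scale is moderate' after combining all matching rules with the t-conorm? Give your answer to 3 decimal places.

R1: low=0.14, ¬wide=1−0.85=0.15; OR[a + b − a·b] → w = 0.2690
R2: (¬high=1−0.20=0.80 OR moderate=0.23) = 0.8460; AND[a·b] with wide=0.85 → w = 0.7191
R3: low=0.14, ¬some=1−0.63=0.37; OR[a + b − a·b] → w = 0.4582
R4: (wide=0.85 OR ¬some=1−0.63=0.37) = 0.9055; AND[a·b] with low=0.14 → w = 0.1268
Rules with consequent 'moderate': {R2, R3, R4} → strengths 0.7191, 0.4582, 0.1268
Aggregate via t-conorm [a + b − a·b]: 0.8671

0.867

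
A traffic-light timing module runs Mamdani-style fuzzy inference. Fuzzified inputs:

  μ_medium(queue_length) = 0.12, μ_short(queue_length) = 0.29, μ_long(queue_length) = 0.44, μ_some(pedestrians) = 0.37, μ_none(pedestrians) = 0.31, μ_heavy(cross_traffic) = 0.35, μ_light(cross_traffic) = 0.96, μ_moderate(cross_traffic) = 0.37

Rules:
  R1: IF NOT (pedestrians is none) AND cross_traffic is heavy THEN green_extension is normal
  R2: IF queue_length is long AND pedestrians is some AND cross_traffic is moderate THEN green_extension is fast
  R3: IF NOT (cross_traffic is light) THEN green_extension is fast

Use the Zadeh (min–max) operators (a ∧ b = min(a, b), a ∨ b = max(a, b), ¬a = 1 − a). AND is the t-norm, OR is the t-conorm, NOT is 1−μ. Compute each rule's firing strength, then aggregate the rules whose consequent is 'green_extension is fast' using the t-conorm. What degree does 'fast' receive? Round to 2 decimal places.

0.37

R1: ¬none=1−0.31=0.69, heavy=0.35; AND[min(a, b)] → w = 0.35
R2: long=0.44, some=0.37, moderate=0.37; AND[min(a, b)] → w = 0.37
R3: ¬light=1−0.96=0.04 → w = 0.04
Rules with consequent 'fast': {R2, R3} → strengths 0.37, 0.04
Aggregate via t-conorm [max(a, b)]: 0.37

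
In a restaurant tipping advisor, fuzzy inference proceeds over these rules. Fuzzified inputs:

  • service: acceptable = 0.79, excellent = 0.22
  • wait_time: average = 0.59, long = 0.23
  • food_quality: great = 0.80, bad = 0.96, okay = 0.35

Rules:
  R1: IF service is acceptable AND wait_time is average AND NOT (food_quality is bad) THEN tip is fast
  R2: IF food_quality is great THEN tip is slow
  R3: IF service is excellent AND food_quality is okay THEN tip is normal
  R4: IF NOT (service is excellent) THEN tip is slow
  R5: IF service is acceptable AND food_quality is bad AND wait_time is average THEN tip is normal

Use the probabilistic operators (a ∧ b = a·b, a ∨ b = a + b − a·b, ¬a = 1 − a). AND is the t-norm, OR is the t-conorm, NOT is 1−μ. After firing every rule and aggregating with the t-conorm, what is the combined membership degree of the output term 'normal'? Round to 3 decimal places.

R1: acceptable=0.79, average=0.59, ¬bad=1−0.96=0.04; AND[a·b] → w = 0.0186
R2: great=0.80 → w = 0.8000
R3: excellent=0.22, okay=0.35; AND[a·b] → w = 0.0770
R4: ¬excellent=1−0.22=0.78 → w = 0.7800
R5: acceptable=0.79, bad=0.96, average=0.59; AND[a·b] → w = 0.4475
Rules with consequent 'normal': {R3, R5} → strengths 0.0770, 0.4475
Aggregate via t-conorm [a + b − a·b]: 0.4900

0.490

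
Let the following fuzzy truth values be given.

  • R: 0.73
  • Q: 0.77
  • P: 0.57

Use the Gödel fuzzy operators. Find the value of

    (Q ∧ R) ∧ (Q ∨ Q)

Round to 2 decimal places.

0.73

Q ∧ R = min(a, b) on (0.77, 0.73) = 0.73
Q ∨ Q = max(a, b) on (0.77, 0.77) = 0.77
(Q ∧ R) ∧ (Q ∨ Q) = min(a, b) on (0.73, 0.77) = 0.73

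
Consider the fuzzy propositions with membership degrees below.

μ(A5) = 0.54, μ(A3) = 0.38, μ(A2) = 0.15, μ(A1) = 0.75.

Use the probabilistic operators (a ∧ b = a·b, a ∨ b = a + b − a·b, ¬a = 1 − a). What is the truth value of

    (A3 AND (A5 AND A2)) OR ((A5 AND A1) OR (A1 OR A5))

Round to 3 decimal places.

0.934

A5 AND A2 = a·b on (0.5400, 0.1500) = 0.0810
A3 AND (A5 AND A2) = a·b on (0.3800, 0.0810) = 0.0308
A5 AND A1 = a·b on (0.5400, 0.7500) = 0.4050
A1 OR A5 = a + b − a·b on (0.7500, 0.5400) = 0.8850
(A5 AND A1) OR (A1 OR A5) = a + b − a·b on (0.4050, 0.8850) = 0.9316
(A3 AND (A5 AND A2)) OR ((A5 AND A1) OR (A1 OR A5)) = a + b − a·b on (0.0308, 0.9316) = 0.9337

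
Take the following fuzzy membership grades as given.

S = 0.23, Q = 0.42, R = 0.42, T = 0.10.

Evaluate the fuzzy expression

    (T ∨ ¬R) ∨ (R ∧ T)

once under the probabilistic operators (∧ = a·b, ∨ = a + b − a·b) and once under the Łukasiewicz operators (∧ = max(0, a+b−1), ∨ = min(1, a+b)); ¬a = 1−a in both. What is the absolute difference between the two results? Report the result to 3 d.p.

Under probabilistic:
  ¬R = 1 − 0.4200 = 0.5800
  T ∨ ¬R = a + b − a·b on (0.1000, 0.5800) = 0.6220
  R ∧ T = a·b on (0.4200, 0.1000) = 0.0420
  (T ∨ ¬R) ∨ (R ∧ T) = a + b − a·b on (0.6220, 0.0420) = 0.6379
  → value = 0.6379
Under Łukasiewicz:
  ¬R = 1 − 0.42 = 0.58
  T ∨ ¬R = min(1, a+b) on (0.10, 0.58) = 0.68
  R ∧ T = max(0, a+b−1) on (0.42, 0.10) = 0.00
  (T ∨ ¬R) ∨ (R ∧ T) = min(1, a+b) on (0.68, 0.00) = 0.68
  → value = 0.6800
|0.6379 − 0.6800| = 0.042

0.042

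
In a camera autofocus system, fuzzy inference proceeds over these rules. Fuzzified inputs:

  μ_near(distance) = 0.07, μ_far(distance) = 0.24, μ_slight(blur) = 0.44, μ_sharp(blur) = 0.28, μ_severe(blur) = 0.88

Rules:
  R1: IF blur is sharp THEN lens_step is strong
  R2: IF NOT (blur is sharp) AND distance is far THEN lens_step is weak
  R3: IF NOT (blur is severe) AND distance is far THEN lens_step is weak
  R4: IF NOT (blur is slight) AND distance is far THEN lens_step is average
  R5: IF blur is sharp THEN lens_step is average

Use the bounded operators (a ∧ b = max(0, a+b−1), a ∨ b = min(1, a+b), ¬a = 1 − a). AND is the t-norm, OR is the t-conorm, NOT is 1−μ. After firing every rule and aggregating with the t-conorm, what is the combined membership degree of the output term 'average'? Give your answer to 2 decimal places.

R1: sharp=0.28 → w = 0.28
R2: ¬sharp=1−0.28=0.72, far=0.24; AND[max(0, a+b−1)] → w = 0.00
R3: ¬severe=1−0.88=0.12, far=0.24; AND[max(0, a+b−1)] → w = 0.00
R4: ¬slight=1−0.44=0.56, far=0.24; AND[max(0, a+b−1)] → w = 0.00
R5: sharp=0.28 → w = 0.28
Rules with consequent 'average': {R4, R5} → strengths 0.00, 0.28
Aggregate via t-conorm [min(1, a+b)]: 0.28

0.28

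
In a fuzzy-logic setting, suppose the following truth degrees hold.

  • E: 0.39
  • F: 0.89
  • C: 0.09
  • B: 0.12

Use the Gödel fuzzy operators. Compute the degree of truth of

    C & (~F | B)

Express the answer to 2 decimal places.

0.09

~F = 1 − 0.89 = 0.11
~F | B = max(a, b) on (0.11, 0.12) = 0.12
C & (~F | B) = min(a, b) on (0.09, 0.12) = 0.09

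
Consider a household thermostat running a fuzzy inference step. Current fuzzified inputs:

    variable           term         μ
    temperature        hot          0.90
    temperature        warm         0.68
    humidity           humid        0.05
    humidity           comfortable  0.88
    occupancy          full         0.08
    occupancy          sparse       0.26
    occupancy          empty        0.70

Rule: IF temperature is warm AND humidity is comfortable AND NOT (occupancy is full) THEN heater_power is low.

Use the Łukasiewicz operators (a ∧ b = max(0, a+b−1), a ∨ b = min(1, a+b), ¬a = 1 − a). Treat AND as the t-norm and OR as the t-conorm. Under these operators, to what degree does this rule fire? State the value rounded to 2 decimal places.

firing strength: warm=0.68, comfortable=0.88, ¬full=1−0.08=0.92; AND[max(0, a+b−1)] → w = 0.48

0.48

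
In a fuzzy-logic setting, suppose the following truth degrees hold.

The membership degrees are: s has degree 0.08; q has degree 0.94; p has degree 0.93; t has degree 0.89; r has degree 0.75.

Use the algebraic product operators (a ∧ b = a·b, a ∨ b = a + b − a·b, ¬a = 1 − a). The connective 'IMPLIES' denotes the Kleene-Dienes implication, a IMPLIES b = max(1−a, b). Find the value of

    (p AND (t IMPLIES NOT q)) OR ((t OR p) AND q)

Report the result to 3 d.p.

NOT q = 1 − 0.9400 = 0.0600
t IMPLIES NOT q  [Kleene-Dienes: max(1−a, b)] with a=0.8900, b=0.0600 → 0.1100
p AND (t IMPLIES NOT q) = a·b on (0.9300, 0.1100) = 0.1023
t OR p = a + b − a·b on (0.8900, 0.9300) = 0.9923
(t OR p) AND q = a·b on (0.9923, 0.9400) = 0.9328
(p AND (t IMPLIES NOT q)) OR ((t OR p) AND q) = a + b − a·b on (0.1023, 0.9328) = 0.9396

0.940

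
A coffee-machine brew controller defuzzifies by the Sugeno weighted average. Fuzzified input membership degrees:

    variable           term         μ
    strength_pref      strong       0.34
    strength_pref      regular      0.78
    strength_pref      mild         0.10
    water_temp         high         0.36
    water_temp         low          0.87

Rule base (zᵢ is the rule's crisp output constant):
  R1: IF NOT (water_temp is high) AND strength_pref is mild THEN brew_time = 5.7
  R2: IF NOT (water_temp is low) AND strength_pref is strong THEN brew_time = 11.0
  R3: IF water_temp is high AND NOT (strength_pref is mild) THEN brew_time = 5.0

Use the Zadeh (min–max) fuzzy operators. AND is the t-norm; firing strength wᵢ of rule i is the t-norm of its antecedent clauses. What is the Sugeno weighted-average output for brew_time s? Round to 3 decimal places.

6.441

R1 (z=5.7): ¬high=1−0.36=0.64, mild=0.10; AND[min(a, b)] → w = 0.10
R2 (z=11.0): ¬low=1−0.87=0.13, strong=0.34; AND[min(a, b)] → w = 0.13
R3 (z=5.0): high=0.36, ¬mild=1−0.10=0.90; AND[min(a, b)] → w = 0.36
Weighted average = (0.10·5.7 + 0.13·11.0 + 0.36·5.0) / (0.10 + 0.13 + 0.36)
  = 3.8000 / 0.5900 = 6.441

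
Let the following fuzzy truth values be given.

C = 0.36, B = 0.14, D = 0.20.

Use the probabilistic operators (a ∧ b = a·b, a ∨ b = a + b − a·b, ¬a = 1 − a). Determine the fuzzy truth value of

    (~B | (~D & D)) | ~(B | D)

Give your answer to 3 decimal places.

~B = 1 − 0.1400 = 0.8600
~D = 1 − 0.2000 = 0.8000
~D & D = a·b on (0.8000, 0.2000) = 0.1600
~B | (~D & D) = a + b − a·b on (0.8600, 0.1600) = 0.8824
B | D = a + b − a·b on (0.1400, 0.2000) = 0.3120
~(B | D) = 1 − 0.3120 = 0.6880
(~B | (~D & D)) | ~(B | D) = a + b − a·b on (0.8824, 0.6880) = 0.9633

0.963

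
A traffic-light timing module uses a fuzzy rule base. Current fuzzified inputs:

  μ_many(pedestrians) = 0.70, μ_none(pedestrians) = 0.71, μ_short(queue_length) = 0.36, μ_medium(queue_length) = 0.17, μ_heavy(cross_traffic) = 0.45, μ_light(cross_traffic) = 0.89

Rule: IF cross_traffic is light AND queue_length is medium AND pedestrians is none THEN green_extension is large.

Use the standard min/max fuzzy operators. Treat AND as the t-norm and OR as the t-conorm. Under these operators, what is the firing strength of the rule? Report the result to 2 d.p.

0.17

firing strength: light=0.89, medium=0.17, none=0.71; AND[min(a, b)] → w = 0.17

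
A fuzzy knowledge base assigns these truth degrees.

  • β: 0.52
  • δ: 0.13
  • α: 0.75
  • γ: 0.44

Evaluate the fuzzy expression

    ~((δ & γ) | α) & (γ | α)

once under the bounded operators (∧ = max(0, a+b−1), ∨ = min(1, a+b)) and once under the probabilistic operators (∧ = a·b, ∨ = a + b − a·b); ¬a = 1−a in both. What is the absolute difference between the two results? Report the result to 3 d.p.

0.047

Under bounded:
  δ & γ = max(0, a+b−1) on (0.13, 0.44) = 0.00
  (δ & γ) | α = min(1, a+b) on (0.00, 0.75) = 0.75
  ~((δ & γ) | α) = 1 − 0.75 = 0.25
  γ | α = min(1, a+b) on (0.44, 0.75) = 1.00
  ~((δ & γ) | α) & (γ | α) = max(0, a+b−1) on (0.25, 1.00) = 0.25
  → value = 0.2500
Under probabilistic:
  δ & γ = a·b on (0.1300, 0.4400) = 0.0572
  (δ & γ) | α = a + b − a·b on (0.0572, 0.7500) = 0.7643
  ~((δ & γ) | α) = 1 − 0.7643 = 0.2357
  γ | α = a + b − a·b on (0.4400, 0.7500) = 0.8600
  ~((δ & γ) | α) & (γ | α) = a·b on (0.2357, 0.8600) = 0.2027
  → value = 0.2027
|0.2500 − 0.2027| = 0.047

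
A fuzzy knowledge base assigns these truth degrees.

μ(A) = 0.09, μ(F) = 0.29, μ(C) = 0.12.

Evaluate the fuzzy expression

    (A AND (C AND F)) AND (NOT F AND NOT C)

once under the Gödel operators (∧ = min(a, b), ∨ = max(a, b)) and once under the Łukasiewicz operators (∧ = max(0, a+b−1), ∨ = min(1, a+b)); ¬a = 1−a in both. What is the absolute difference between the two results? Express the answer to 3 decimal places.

Under Gödel:
  C AND F = min(a, b) on (0.12, 0.29) = 0.12
  A AND (C AND F) = min(a, b) on (0.09, 0.12) = 0.09
  NOT F = 1 − 0.29 = 0.71
  NOT C = 1 − 0.12 = 0.88
  NOT F AND NOT C = min(a, b) on (0.71, 0.88) = 0.71
  (A AND (C AND F)) AND (NOT F AND NOT C) = min(a, b) on (0.09, 0.71) = 0.09
  → value = 0.0900
Under Łukasiewicz:
  C AND F = max(0, a+b−1) on (0.12, 0.29) = 0.00
  A AND (C AND F) = max(0, a+b−1) on (0.09, 0.00) = 0.00
  NOT F = 1 − 0.29 = 0.71
  NOT C = 1 − 0.12 = 0.88
  NOT F AND NOT C = max(0, a+b−1) on (0.71, 0.88) = 0.59
  (A AND (C AND F)) AND (NOT F AND NOT C) = max(0, a+b−1) on (0.00, 0.59) = 0.00
  → value = 0.0000
|0.0900 − 0.0000| = 0.090

0.090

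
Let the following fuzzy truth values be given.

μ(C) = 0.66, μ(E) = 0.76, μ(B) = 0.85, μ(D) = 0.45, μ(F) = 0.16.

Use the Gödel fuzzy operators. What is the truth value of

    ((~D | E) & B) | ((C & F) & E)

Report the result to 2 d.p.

0.76

~D = 1 − 0.45 = 0.55
~D | E = max(a, b) on (0.55, 0.76) = 0.76
(~D | E) & B = min(a, b) on (0.76, 0.85) = 0.76
C & F = min(a, b) on (0.66, 0.16) = 0.16
(C & F) & E = min(a, b) on (0.16, 0.76) = 0.16
((~D | E) & B) | ((C & F) & E) = max(a, b) on (0.76, 0.16) = 0.76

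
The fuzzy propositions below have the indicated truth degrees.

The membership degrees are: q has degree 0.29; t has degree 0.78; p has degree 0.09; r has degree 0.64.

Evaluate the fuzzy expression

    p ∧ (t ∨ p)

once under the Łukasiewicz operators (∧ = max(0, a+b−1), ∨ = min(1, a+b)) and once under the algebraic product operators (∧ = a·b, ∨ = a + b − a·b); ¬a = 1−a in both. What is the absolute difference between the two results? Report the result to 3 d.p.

0.072

Under Łukasiewicz:
  t ∨ p = min(1, a+b) on (0.78, 0.09) = 0.87
  p ∧ (t ∨ p) = max(0, a+b−1) on (0.09, 0.87) = 0.00
  → value = 0.0000
Under algebraic product:
  t ∨ p = a + b − a·b on (0.7800, 0.0900) = 0.7998
  p ∧ (t ∨ p) = a·b on (0.0900, 0.7998) = 0.0720
  → value = 0.0720
|0.0000 − 0.0720| = 0.072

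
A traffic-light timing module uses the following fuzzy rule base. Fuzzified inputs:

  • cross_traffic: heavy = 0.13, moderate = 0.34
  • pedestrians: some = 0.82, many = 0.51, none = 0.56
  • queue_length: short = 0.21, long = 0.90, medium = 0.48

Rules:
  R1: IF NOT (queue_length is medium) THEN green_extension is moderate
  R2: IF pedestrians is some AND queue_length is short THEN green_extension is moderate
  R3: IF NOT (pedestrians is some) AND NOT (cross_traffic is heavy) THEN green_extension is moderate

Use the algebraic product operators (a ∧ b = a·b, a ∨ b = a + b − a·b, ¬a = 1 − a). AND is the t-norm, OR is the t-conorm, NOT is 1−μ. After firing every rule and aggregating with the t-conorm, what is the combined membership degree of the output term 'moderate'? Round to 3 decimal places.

R1: ¬medium=1−0.48=0.52 → w = 0.5200
R2: some=0.82, short=0.21; AND[a·b] → w = 0.1722
R3: ¬some=1−0.82=0.18, ¬heavy=1−0.13=0.87; AND[a·b] → w = 0.1566
Rules with consequent 'moderate': {R1, R2, R3} → strengths 0.5200, 0.1722, 0.1566
Aggregate via t-conorm [a + b − a·b]: 0.6649

0.665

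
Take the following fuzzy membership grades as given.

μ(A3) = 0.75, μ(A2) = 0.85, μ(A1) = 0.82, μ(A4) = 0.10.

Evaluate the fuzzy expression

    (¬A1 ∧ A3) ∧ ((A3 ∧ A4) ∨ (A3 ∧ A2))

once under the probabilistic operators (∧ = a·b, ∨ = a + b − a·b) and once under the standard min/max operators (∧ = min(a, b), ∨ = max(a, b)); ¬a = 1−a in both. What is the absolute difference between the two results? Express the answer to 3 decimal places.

0.090

Under probabilistic:
  ¬A1 = 1 − 0.8200 = 0.1800
  ¬A1 ∧ A3 = a·b on (0.1800, 0.7500) = 0.1350
  A3 ∧ A4 = a·b on (0.7500, 0.1000) = 0.0750
  A3 ∧ A2 = a·b on (0.7500, 0.8500) = 0.6375
  (A3 ∧ A4) ∨ (A3 ∧ A2) = a + b − a·b on (0.0750, 0.6375) = 0.6647
  (¬A1 ∧ A3) ∧ ((A3 ∧ A4) ∨ (A3 ∧ A2)) = a·b on (0.1350, 0.6647) = 0.0897
  → value = 0.0897
Under standard min/max:
  ¬A1 = 1 − 0.82 = 0.18
  ¬A1 ∧ A3 = min(a, b) on (0.18, 0.75) = 0.18
  A3 ∧ A4 = min(a, b) on (0.75, 0.10) = 0.10
  A3 ∧ A2 = min(a, b) on (0.75, 0.85) = 0.75
  (A3 ∧ A4) ∨ (A3 ∧ A2) = max(a, b) on (0.10, 0.75) = 0.75
  (¬A1 ∧ A3) ∧ ((A3 ∧ A4) ∨ (A3 ∧ A2)) = min(a, b) on (0.18, 0.75) = 0.18
  → value = 0.1800
|0.0897 − 0.1800| = 0.090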